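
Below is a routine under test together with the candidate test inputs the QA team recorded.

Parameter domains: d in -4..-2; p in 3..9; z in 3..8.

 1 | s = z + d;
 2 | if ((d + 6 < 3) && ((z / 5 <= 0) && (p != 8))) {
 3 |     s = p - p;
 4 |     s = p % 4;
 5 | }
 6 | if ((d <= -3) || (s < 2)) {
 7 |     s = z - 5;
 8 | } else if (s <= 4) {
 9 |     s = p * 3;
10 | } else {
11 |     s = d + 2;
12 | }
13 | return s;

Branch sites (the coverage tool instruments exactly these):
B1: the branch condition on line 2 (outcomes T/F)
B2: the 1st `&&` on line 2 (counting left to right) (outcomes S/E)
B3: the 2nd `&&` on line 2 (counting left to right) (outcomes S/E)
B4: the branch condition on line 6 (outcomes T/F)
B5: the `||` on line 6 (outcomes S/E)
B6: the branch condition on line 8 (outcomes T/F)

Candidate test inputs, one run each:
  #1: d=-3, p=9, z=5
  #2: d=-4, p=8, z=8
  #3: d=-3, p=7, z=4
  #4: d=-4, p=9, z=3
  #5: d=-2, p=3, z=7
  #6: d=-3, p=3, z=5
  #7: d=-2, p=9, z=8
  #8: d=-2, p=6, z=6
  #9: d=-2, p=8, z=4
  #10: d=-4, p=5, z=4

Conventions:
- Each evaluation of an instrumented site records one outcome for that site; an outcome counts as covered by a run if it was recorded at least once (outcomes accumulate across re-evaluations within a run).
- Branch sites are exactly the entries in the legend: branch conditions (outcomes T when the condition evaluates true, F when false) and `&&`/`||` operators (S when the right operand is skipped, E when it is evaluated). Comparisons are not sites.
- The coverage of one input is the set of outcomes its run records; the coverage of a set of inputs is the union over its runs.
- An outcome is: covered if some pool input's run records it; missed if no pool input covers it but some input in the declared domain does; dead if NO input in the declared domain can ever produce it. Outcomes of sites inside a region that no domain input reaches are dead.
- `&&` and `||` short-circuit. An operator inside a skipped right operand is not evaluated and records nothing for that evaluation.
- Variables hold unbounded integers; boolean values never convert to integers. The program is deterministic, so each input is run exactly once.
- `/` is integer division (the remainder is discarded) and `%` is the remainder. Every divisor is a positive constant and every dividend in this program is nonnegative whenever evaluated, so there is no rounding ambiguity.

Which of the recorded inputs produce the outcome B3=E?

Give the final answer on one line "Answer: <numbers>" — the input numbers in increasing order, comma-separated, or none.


input #1 (d=-3, p=9, z=5): misses B3=E
input #2 (d=-4, p=8, z=8): misses B3=E
input #3 (d=-3, p=7, z=4): misses B3=E
input #4 (d=-4, p=9, z=3): covers B3=E
input #5 (d=-2, p=3, z=7): misses B3=E
input #6 (d=-3, p=3, z=5): misses B3=E
input #7 (d=-2, p=9, z=8): misses B3=E
input #8 (d=-2, p=6, z=6): misses B3=E
input #9 (d=-2, p=8, z=4): misses B3=E
input #10 (d=-4, p=5, z=4): covers B3=E
Answer: 4, 10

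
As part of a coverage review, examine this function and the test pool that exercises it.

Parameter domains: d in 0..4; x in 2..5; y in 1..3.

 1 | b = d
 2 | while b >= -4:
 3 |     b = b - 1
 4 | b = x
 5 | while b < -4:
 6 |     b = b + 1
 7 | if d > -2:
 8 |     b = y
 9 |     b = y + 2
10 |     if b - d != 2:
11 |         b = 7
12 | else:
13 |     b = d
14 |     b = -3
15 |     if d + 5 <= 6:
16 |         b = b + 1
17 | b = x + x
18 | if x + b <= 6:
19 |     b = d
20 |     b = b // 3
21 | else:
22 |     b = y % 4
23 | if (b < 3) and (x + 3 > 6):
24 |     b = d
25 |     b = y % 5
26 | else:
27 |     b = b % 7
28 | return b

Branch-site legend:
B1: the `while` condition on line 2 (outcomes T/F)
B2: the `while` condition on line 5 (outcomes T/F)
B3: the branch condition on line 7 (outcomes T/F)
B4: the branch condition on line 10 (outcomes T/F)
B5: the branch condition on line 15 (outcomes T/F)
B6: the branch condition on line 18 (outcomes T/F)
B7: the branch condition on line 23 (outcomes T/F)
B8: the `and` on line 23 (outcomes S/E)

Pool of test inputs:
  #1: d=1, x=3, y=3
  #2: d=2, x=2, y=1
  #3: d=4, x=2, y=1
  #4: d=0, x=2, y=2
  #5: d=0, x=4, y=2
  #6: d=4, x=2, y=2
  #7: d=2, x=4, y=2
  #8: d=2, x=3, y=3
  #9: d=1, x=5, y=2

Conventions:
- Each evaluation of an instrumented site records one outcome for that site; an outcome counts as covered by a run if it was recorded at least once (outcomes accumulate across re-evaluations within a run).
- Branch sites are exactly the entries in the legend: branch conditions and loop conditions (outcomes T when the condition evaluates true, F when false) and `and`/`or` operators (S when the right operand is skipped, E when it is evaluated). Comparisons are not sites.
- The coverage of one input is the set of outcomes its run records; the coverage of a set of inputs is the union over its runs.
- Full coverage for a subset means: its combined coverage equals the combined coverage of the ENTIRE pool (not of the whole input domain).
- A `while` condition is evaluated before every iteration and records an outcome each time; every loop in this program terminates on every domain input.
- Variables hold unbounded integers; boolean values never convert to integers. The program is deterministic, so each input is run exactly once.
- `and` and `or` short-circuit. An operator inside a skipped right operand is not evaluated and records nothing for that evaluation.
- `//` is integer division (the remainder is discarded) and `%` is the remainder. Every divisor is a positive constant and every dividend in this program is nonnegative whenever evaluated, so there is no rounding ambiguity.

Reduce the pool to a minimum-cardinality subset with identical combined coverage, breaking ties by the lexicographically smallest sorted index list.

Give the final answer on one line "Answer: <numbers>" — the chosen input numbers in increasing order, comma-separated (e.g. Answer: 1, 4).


input #1, d=1, x=3, y=3: events B1->T, B1->T, B1->T, B1->T, B1->T, B1->T, B1->F, B2->F, B3->T, B4->T, B6->F, B8->S, B7->F; outcomes B1=T, B1=F, B2=F, B3=T, B4=T, B6=F, B7=F, B8=S
input #2, d=2, x=2, y=1: events B1->T, B1->T, B1->T, B1->T, B1->T, B1->T, B1->T, B1->F, B2->F, B3->T, B4->T, B6->T, B8->E, B7->F; outcomes B1=T, B1=F, B2=F, B3=T, B4=T, B6=T, B7=F, B8=E
input #3, d=4, x=2, y=1: events B1->T, B1->T, B1->T, B1->T, B1->T, B1->T, B1->T, B1->T, B1->T, B1->F, B2->F, B3->T, B4->T, B6->T, ...; outcomes B1=T, B1=F, B2=F, B3=T, B4=T, B6=T, B7=F, B8=E
input #4, d=0, x=2, y=2: events B1->T, B1->T, B1->T, B1->T, B1->T, B1->F, B2->F, B3->T, B4->T, B6->T, B8->E, B7->F; outcomes B1=T, B1=F, B2=F, B3=T, B4=T, B6=T, B7=F, B8=E
input #5, d=0, x=4, y=2: events B1->T, B1->T, B1->T, B1->T, B1->T, B1->F, B2->F, B3->T, B4->T, B6->F, B8->E, B7->T; outcomes B1=T, B1=F, B2=F, B3=T, B4=T, B6=F, B7=T, B8=E
input #6, d=4, x=2, y=2: events B1->T, B1->T, B1->T, B1->T, B1->T, B1->T, B1->T, B1->T, B1->T, B1->F, B2->F, B3->T, B4->T, B6->T, ...; outcomes B1=T, B1=F, B2=F, B3=T, B4=T, B6=T, B7=F, B8=E
input #7, d=2, x=4, y=2: events B1->T, B1->T, B1->T, B1->T, B1->T, B1->T, B1->T, B1->F, B2->F, B3->T, B4->F, B6->F, B8->E, B7->T; outcomes B1=T, B1=F, B2=F, B3=T, B4=F, B6=F, B7=T, B8=E
input #8, d=2, x=3, y=3: events B1->T, B1->T, B1->T, B1->T, B1->T, B1->T, B1->T, B1->F, B2->F, B3->T, B4->T, B6->F, B8->S, B7->F; outcomes B1=T, B1=F, B2=F, B3=T, B4=T, B6=F, B7=F, B8=S
input #9, d=1, x=5, y=2: events B1->T, B1->T, B1->T, B1->T, B1->T, B1->T, B1->F, B2->F, B3->T, B4->T, B6->F, B8->E, B7->T; outcomes B1=T, B1=F, B2=F, B3=T, B4=T, B6=F, B7=T, B8=E
union over all inputs: B1=T, B1=F, B2=F, B3=T, B4=T, B4=F, B6=T, B6=F, B7=T, B7=F, B8=S, B8=E (12 outcomes)
checked all size-1 subsets: none covers 12 outcomes (max 8/12)
checked all size-2 subsets: none covers 12 outcomes (max 11/12)
the canonical winner is {1, 2, 7}: size 3, full 12-outcome coverage, earliest index list among size-3 covers
Answer: 1, 2, 7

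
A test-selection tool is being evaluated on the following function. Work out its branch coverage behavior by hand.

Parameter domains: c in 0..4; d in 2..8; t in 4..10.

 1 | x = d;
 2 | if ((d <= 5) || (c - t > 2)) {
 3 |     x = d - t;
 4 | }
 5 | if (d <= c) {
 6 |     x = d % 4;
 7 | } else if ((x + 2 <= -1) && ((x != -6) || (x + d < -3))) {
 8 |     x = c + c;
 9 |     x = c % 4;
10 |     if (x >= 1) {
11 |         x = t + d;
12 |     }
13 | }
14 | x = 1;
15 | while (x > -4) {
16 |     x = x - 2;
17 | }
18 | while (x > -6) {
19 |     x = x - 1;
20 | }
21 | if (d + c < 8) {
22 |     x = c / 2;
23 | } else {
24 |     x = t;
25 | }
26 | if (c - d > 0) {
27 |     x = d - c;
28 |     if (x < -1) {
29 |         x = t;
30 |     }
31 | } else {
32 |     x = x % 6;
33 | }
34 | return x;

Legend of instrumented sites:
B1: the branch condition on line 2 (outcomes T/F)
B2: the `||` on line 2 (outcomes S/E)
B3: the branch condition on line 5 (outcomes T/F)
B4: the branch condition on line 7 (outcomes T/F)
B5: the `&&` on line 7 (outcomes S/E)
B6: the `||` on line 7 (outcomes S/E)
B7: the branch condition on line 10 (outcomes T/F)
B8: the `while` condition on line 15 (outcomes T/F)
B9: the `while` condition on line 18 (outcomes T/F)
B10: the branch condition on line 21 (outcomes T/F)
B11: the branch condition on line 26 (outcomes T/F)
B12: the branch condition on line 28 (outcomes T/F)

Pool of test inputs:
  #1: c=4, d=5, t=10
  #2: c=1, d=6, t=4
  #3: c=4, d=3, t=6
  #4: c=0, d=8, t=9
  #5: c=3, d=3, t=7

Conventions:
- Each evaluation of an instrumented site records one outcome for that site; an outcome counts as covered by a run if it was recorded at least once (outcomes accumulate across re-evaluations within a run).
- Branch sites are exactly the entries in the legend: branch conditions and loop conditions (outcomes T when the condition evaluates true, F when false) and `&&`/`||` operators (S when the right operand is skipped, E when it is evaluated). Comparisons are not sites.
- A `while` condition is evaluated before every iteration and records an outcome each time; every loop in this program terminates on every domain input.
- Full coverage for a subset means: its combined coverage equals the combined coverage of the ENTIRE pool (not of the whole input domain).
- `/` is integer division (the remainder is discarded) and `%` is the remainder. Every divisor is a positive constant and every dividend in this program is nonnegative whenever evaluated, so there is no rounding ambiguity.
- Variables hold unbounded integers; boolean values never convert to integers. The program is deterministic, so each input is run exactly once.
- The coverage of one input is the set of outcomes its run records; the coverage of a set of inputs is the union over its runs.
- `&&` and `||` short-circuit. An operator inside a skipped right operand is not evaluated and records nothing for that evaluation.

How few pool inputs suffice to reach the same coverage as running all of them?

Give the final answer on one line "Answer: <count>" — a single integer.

input #1 (c=4, d=5, t=10): events B2->S, B1->T, B3->F, B5->E, B6->S, B4->T, B7->F, B8->T, B8->T, B8->T, B8->F, B9->T, B9->F, B10->F, ...; covers B1=T, B2=S, B3=F, B4=T, B5=E, B6=S, B7=F, B8=T, B8=F, B9=T, B9=F, B10=F, B11=F
input #2 (c=1, d=6, t=4): events B2->E, B1->F, B3->F, B5->S, B4->F, B8->T, B8->T, B8->T, B8->F, B9->T, B9->F, B10->T, B11->F; covers B1=F, B2=E, B3=F, B4=F, B5=S, B8=T, B8=F, B9=T, B9=F, B10=T, B11=F
input #3 (c=4, d=3, t=6): events B2->S, B1->T, B3->T, B8->T, B8->T, B8->T, B8->F, B9->T, B9->F, B10->T, B11->T, B12->F; covers B1=T, B2=S, B3=T, B8=T, B8=F, B9=T, B9=F, B10=T, B11=T, B12=F
input #4 (c=0, d=8, t=9): events B2->E, B1->F, B3->F, B5->S, B4->F, B8->T, B8->T, B8->T, B8->F, B9->T, B9->F, B10->F, B11->F; covers B1=F, B2=E, B3=F, B4=F, B5=S, B8=T, B8=F, B9=T, B9=F, B10=F, B11=F
input #5 (c=3, d=3, t=7): events B2->S, B1->T, B3->T, B8->T, B8->T, B8->T, B8->F, B9->T, B9->F, B10->T, B11->F; covers B1=T, B2=S, B3=T, B8=T, B8=F, B9=T, B9=F, B10=T, B11=F
the full pool covers 21 outcomes: B1=T, B1=F, B2=S, B2=E, B3=T, B3=F, B4=T, B4=F, B5=S, B5=E, B6=S, B7=F, B8=T, B8=F, B9=T, B9=F, B10=T, B10=F, B11=T, B11=F, B12=F
size 1 is not enough: best union over all size-1 subsets is 13/21
size 2 is not enough: best union over all size-2 subsets is 18/21
at size 3, {1, 2, 3} reaches all 21 outcomes; every lexicographically earlier size-3 subset fails

Answer: 3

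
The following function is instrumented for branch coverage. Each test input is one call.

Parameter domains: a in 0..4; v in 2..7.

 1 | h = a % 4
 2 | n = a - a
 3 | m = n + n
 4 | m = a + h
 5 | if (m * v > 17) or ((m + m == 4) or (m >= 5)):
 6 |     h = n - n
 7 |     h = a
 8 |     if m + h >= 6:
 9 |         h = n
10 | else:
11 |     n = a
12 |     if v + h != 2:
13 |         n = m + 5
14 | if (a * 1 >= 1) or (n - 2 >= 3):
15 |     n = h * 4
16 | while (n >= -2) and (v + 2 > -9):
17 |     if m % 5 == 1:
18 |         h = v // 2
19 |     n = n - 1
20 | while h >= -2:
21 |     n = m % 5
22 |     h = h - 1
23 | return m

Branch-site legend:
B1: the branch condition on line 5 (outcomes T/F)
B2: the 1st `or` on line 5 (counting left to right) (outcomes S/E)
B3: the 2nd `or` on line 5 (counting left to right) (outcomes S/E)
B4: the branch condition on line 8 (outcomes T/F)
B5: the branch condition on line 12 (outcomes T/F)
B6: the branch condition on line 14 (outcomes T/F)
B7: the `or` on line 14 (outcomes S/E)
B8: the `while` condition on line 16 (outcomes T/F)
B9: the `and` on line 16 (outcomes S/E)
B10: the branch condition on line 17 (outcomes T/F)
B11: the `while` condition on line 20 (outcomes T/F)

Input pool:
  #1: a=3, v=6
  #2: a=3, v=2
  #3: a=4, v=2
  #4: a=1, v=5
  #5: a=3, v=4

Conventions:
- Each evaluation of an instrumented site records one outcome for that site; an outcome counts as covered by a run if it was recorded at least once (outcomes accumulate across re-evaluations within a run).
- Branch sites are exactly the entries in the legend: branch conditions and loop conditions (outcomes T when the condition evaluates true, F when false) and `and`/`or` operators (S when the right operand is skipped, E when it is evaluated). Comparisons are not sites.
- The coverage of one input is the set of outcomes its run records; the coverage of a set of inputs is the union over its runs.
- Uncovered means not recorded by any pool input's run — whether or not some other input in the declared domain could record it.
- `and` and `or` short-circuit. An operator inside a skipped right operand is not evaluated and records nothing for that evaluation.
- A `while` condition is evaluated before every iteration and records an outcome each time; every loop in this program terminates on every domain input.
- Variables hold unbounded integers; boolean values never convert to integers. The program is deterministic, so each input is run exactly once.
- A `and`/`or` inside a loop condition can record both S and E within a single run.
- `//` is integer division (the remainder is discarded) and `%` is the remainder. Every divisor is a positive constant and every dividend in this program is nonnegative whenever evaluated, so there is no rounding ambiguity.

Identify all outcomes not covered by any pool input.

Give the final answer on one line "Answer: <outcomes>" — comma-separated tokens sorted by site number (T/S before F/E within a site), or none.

#1 (a=3, v=6) -> B2->S, B1->T, B4->T, B7->S, B6->T, B9->E, B8->T, B10->T, B9->E, B8->T, B10->T, B9->E, B8->T, B10->T, ...; covered: B1=T, B2=S, B4=T, B6=T, B7=S, B8=T, B8=F, B9=S, B9=E, B10=T, B11=T, B11=F
#2 (a=3, v=2) -> B2->E, B3->E, B1->T, B4->T, B7->S, B6->T, B9->E, B8->T, B10->T, B9->E, B8->T, B10->T, B9->E, B8->T, ...; covered: B1=T, B2=E, B3=E, B4=T, B6=T, B7=S, B8=T, B8=F, B9=S, B9=E, B10=T, B11=T, B11=F
#3 (a=4, v=2) -> B2->E, B3->E, B1->F, B5->F, B7->S, B6->T, B9->E, B8->T, B10->F, B9->E, B8->T, B10->F, B9->E, B8->T, ...; covered: B1=F, B2=E, B3=E, B5=F, B6=T, B7=S, B8=T, B8=F, B9=S, B9=E, B10=F, B11=T, B11=F
#4 (a=1, v=5) -> B2->E, B3->S, B1->T, B4->F, B7->S, B6->T, B9->E, B8->T, B10->F, B9->E, B8->T, B10->F, B9->E, B8->T, ...; covered: B1=T, B2=E, B3=S, B4=F, B6=T, B7=S, B8=T, B8=F, B9=S, B9=E, B10=F, B11=T, B11=F
#5 (a=3, v=4) -> B2->S, B1->T, B4->T, B7->S, B6->T, B9->E, B8->T, B10->T, B9->E, B8->T, B10->T, B9->E, B8->T, B10->T, ...; covered: B1=T, B2=S, B4=T, B6=T, B7=S, B8=T, B8=F, B9=S, B9=E, B10=T, B11=T, B11=F
union over the pool: B1=T, B1=F, B2=S, B2=E, B3=S, B3=E, B4=T, B4=F, B5=F, B6=T, B7=S, B8=T, B8=F, B9=S, B9=E, B10=T, B10=F, B11=T, B11=F
uncovered (3 of 22): B5=T, B6=F, B7=E

Answer: B5=T, B6=F, B7=E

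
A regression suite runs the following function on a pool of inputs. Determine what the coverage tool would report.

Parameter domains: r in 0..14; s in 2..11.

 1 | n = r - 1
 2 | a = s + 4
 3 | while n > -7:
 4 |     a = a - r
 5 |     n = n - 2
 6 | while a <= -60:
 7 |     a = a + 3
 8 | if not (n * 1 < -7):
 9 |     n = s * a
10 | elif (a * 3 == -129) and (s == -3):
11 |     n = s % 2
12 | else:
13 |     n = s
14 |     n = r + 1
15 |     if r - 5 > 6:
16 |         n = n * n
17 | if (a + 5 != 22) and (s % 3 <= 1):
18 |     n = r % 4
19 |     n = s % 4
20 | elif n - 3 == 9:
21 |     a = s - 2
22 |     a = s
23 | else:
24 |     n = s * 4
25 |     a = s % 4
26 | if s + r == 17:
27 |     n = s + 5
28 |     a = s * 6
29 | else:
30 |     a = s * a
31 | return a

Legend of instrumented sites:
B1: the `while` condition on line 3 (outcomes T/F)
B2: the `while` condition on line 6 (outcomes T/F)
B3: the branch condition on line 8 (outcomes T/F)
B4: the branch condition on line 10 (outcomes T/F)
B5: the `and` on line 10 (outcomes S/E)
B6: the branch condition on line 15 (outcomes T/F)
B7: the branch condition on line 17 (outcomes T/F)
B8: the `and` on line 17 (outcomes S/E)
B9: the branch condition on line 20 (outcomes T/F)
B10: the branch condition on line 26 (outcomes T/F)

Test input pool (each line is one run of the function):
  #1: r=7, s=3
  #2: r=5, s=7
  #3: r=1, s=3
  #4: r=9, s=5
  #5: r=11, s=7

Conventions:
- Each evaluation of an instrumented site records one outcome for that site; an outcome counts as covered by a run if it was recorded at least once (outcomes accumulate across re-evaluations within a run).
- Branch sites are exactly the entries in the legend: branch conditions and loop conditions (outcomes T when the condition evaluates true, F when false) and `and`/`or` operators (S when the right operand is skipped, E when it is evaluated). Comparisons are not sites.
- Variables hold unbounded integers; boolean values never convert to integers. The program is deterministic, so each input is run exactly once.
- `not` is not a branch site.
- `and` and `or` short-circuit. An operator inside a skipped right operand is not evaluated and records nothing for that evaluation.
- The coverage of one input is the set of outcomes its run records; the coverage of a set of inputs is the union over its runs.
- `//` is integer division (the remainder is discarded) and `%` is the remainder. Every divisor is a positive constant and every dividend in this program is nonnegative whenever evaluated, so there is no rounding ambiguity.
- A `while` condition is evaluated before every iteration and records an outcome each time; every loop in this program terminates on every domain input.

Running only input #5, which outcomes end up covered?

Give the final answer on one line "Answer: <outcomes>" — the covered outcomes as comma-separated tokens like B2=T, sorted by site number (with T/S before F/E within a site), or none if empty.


Tracing the run of input #5 (r=11, s=7):
  B1->T, B1->T, B1->T, B1->T, B1->T, B1->T, B1->T, B1->T, B1->T, B1->F
  B2->T, B2->T, B2->T, B2->T, B2->T, B2->T, B2->T, B2->T, B2->T, B2->T
  B2->F, B3->F, B5->S, B4->F, B6->F, B8->E, B7->T, B10->F
deduplicating events, the covered set is: B1=T, B1=F, B2=T, B2=F, B3=F, B4=F, B5=S, B6=F, B7=T, B8=E, B10=F
Answer: B1=T, B1=F, B2=T, B2=F, B3=F, B4=F, B5=S, B6=F, B7=T, B8=E, B10=F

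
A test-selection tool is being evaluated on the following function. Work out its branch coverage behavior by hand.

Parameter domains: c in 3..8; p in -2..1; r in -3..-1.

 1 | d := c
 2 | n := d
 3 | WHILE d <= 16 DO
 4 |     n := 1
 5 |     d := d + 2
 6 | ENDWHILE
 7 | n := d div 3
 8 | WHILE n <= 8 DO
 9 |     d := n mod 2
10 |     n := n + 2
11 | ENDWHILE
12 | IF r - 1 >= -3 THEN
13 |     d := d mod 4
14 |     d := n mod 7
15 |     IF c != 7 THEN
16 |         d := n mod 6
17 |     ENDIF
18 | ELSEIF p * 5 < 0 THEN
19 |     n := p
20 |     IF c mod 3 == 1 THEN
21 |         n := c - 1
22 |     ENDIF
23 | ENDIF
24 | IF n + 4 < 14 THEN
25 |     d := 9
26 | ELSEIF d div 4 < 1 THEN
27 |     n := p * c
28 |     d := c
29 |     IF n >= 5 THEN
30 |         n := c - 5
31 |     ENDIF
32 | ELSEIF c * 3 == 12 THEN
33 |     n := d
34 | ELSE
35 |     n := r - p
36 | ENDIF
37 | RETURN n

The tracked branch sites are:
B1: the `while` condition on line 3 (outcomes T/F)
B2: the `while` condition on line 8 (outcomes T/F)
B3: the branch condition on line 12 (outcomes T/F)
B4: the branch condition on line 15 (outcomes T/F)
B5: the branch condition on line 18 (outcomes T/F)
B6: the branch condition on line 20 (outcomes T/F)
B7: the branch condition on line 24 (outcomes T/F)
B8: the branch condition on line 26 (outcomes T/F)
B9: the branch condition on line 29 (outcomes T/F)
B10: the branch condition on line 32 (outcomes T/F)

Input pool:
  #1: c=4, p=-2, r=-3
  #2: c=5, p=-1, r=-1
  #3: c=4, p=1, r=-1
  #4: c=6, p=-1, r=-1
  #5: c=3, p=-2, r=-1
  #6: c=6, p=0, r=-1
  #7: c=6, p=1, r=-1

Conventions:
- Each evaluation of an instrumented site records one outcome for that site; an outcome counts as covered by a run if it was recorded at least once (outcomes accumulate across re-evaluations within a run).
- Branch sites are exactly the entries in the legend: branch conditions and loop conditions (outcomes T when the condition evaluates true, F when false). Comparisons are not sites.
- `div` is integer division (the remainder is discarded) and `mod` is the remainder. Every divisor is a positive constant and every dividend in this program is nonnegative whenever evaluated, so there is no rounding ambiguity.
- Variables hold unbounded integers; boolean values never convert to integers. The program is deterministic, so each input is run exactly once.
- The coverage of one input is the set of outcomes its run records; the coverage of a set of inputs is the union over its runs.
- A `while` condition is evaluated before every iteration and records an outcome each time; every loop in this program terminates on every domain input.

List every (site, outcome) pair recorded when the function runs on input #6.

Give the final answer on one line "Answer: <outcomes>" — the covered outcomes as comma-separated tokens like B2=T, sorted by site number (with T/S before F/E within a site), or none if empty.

Event log for input #6 (c=6, p=0, r=-1):
  B1->T, B1->T, B1->T, B1->T, B1->T, B1->T, B1->F, B2->T, B2->T, B2->F
  B3->T, B4->T, B7->F, B8->F, B10->F
distinct outcomes covered: B1=T, B1=F, B2=T, B2=F, B3=T, B4=T, B7=F, B8=F, B10=F

Answer: B1=T, B1=F, B2=T, B2=F, B3=T, B4=T, B7=F, B8=F, B10=F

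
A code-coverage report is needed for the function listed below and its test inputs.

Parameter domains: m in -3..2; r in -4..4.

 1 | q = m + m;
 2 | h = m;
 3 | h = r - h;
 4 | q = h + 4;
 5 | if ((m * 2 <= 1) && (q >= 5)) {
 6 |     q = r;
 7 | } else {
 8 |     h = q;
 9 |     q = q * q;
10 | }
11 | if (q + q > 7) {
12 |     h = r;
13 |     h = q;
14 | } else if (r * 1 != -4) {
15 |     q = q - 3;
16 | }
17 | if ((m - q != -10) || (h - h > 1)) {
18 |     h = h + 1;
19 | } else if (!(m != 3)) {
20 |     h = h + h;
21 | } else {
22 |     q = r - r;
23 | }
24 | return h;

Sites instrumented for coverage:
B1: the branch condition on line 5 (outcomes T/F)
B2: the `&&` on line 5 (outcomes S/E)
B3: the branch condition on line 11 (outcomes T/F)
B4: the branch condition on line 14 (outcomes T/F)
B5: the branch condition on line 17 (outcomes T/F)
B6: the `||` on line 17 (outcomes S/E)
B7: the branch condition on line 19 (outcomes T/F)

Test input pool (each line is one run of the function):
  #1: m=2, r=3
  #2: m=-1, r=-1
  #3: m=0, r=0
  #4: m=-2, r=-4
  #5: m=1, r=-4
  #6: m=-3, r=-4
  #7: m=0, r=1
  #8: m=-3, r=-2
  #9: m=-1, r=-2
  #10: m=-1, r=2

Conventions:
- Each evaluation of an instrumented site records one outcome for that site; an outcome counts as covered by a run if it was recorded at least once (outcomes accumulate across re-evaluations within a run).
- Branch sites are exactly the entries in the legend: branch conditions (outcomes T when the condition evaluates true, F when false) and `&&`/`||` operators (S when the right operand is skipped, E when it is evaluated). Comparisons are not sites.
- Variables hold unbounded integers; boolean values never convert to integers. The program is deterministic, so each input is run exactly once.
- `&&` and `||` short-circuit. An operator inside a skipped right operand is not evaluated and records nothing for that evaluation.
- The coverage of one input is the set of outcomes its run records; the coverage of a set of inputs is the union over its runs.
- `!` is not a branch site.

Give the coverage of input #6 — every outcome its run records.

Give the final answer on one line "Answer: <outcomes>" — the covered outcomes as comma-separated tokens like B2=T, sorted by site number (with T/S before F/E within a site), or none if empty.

Simulating input #6 (m=-3, r=-4) step by step:
  B2->E, B1->F, B3->T, B6->S, B5->T
deduplicating events, the covered set is: B1=F, B2=E, B3=T, B5=T, B6=S

Answer: B1=F, B2=E, B3=T, B5=T, B6=S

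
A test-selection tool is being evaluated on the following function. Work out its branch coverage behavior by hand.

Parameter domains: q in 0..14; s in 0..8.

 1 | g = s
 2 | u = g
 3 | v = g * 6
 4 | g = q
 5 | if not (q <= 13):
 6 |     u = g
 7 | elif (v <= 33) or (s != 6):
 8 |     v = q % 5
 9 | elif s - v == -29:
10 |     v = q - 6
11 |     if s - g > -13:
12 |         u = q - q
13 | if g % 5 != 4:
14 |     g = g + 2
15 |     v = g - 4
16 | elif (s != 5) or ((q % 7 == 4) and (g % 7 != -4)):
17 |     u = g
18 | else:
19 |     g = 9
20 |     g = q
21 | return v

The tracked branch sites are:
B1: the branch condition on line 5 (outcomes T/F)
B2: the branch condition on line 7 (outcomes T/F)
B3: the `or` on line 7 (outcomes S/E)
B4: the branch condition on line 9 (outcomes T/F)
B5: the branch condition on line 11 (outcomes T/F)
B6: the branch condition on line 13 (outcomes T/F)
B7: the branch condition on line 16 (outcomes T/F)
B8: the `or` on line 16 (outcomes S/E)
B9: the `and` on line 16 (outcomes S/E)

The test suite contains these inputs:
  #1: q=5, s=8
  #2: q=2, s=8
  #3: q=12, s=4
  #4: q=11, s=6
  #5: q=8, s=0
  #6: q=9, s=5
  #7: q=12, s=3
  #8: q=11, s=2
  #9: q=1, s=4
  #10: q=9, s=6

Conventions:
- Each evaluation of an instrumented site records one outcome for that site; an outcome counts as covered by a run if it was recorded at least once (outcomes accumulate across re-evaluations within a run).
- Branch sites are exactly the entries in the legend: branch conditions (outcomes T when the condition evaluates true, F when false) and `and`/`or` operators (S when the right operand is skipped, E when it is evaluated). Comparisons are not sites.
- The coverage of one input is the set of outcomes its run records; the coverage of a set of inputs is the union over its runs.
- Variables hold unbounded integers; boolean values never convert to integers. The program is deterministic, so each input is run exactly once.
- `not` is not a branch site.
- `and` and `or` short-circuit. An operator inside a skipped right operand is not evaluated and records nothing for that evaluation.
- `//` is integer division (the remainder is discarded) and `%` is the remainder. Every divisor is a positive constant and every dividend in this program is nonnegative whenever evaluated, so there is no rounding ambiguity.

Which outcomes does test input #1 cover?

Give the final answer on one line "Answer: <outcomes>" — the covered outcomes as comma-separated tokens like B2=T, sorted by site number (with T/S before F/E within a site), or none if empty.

Simulating input #1 (q=5, s=8) step by step:
  B1->F, B3->E, B2->T, B6->T
as a set, this run covers: B1=F, B2=T, B3=E, B6=T

Answer: B1=F, B2=T, B3=E, B6=T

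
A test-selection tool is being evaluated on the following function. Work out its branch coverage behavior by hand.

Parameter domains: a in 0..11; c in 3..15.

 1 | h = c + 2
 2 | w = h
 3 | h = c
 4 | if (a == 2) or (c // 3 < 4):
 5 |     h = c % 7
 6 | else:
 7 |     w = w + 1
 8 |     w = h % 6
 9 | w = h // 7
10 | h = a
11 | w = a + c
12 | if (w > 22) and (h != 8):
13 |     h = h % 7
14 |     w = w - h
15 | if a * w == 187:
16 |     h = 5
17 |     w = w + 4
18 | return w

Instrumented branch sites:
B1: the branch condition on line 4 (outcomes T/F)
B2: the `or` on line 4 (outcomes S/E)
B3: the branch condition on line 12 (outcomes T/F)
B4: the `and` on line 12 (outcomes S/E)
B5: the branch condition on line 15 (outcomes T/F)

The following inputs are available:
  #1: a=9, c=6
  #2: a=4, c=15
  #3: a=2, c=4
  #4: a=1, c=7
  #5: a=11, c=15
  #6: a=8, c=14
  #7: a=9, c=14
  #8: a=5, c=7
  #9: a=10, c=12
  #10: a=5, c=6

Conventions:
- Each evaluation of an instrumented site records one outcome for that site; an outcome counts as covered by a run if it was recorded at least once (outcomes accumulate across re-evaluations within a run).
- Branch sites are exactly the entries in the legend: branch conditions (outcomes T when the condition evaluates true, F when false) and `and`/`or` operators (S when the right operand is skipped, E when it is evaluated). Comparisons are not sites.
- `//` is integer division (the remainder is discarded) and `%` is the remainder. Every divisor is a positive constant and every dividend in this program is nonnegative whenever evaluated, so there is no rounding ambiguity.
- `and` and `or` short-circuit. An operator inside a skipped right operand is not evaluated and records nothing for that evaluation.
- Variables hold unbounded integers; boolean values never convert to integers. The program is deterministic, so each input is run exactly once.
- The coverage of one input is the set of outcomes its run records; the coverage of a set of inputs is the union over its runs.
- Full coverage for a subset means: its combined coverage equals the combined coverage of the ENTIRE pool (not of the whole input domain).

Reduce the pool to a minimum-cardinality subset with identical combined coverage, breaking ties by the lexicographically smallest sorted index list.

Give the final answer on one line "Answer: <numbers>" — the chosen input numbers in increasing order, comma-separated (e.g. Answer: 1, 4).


input #1, a=9, c=6: events B2->E, B1->T, B4->S, B3->F, B5->F; outcomes B1=T, B2=E, B3=F, B4=S, B5=F
input #2, a=4, c=15: events B2->E, B1->F, B4->S, B3->F, B5->F; outcomes B1=F, B2=E, B3=F, B4=S, B5=F
input #3, a=2, c=4: events B2->S, B1->T, B4->S, B3->F, B5->F; outcomes B1=T, B2=S, B3=F, B4=S, B5=F
input #4, a=1, c=7: events B2->E, B1->T, B4->S, B3->F, B5->F; outcomes B1=T, B2=E, B3=F, B4=S, B5=F
input #5, a=11, c=15: events B2->E, B1->F, B4->E, B3->T, B5->F; outcomes B1=F, B2=E, B3=T, B4=E, B5=F
input #6, a=8, c=14: events B2->E, B1->F, B4->S, B3->F, B5->F; outcomes B1=F, B2=E, B3=F, B4=S, B5=F
input #7, a=9, c=14: events B2->E, B1->F, B4->E, B3->T, B5->F; outcomes B1=F, B2=E, B3=T, B4=E, B5=F
input #8, a=5, c=7: events B2->E, B1->T, B4->S, B3->F, B5->F; outcomes B1=T, B2=E, B3=F, B4=S, B5=F
input #9, a=10, c=12: events B2->E, B1->F, B4->S, B3->F, B5->F; outcomes B1=F, B2=E, B3=F, B4=S, B5=F
input #10, a=5, c=6: events B2->E, B1->T, B4->S, B3->F, B5->F; outcomes B1=T, B2=E, B3=F, B4=S, B5=F
union over all inputs: B1=T, B1=F, B2=S, B2=E, B3=T, B3=F, B4=S, B4=E, B5=F (9 outcomes)
checked all size-1 subsets: none covers 9 outcomes (max 5/9)
inputs {3, 5} (size 2) cover everything; no size-2 subset with a lexicographically smaller index list covers all 9
Answer: 3, 5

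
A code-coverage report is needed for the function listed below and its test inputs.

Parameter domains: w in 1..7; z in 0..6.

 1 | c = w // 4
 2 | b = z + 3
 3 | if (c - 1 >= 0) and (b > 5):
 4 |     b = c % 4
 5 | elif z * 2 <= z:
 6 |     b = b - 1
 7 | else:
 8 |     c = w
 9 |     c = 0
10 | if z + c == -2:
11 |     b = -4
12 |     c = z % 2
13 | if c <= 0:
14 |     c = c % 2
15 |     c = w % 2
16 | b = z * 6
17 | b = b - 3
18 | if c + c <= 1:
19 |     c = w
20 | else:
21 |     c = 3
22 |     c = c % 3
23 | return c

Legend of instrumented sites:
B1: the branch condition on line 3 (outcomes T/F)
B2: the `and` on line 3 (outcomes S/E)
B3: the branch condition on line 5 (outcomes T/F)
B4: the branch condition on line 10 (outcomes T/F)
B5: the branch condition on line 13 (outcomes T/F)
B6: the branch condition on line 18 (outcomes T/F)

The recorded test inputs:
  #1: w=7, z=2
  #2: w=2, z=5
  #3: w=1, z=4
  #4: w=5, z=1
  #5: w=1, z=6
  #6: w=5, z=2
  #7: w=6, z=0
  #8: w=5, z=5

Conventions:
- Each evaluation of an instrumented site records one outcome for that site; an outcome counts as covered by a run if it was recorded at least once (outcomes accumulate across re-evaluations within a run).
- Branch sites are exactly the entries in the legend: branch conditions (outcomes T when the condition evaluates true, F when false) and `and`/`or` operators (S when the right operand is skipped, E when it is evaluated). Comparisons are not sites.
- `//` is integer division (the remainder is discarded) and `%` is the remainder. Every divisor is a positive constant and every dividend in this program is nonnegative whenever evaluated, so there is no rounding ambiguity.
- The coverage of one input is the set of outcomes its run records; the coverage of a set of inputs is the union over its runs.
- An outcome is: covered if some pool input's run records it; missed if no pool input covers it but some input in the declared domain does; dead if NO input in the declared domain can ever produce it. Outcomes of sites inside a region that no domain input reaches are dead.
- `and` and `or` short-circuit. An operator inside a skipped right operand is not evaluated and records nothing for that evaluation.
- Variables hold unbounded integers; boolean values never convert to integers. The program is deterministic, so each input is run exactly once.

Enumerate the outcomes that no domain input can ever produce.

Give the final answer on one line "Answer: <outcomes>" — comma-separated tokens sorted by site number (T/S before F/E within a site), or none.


sweeping the full domain (49 inputs) for each outcome:
  B4=T: never recorded by any domain input -> dead
  reachable outcomes have witnesses, e.g. B1=T (e.g. w=4, z=3), B1=F (e.g. w=1, z=0), B2=S (e.g. w=1, z=0), B2=E (e.g. w=4, z=0)
Answer: B4=T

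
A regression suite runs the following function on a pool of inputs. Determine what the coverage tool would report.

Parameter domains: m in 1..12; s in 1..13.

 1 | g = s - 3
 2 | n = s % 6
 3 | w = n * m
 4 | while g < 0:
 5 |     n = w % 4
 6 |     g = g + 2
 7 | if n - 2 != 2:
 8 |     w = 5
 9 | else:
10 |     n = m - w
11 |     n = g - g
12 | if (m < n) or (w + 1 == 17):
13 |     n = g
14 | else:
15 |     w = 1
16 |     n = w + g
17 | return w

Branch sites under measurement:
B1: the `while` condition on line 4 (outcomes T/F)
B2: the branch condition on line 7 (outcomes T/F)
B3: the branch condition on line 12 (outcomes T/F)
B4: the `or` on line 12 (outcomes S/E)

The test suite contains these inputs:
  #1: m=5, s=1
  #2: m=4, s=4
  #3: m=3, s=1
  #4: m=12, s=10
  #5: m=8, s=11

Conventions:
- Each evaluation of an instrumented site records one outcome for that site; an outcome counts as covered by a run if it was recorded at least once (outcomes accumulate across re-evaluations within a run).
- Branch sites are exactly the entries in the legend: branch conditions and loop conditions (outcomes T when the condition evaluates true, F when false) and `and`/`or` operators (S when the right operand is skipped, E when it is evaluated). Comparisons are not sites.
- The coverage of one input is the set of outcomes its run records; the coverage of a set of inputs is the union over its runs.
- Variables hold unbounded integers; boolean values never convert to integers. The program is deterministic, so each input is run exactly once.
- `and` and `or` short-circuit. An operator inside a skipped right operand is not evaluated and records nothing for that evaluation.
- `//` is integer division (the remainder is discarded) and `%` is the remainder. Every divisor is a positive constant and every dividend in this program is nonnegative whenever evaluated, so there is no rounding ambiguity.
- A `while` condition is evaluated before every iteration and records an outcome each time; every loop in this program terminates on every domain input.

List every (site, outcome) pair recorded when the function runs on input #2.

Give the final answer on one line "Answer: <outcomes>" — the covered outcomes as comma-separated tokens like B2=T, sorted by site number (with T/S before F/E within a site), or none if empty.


Simulating input #2 (m=4, s=4) step by step:
  B1->F, B2->F, B4->E, B3->T
distinct outcomes covered: B1=F, B2=F, B3=T, B4=E
Answer: B1=F, B2=F, B3=T, B4=E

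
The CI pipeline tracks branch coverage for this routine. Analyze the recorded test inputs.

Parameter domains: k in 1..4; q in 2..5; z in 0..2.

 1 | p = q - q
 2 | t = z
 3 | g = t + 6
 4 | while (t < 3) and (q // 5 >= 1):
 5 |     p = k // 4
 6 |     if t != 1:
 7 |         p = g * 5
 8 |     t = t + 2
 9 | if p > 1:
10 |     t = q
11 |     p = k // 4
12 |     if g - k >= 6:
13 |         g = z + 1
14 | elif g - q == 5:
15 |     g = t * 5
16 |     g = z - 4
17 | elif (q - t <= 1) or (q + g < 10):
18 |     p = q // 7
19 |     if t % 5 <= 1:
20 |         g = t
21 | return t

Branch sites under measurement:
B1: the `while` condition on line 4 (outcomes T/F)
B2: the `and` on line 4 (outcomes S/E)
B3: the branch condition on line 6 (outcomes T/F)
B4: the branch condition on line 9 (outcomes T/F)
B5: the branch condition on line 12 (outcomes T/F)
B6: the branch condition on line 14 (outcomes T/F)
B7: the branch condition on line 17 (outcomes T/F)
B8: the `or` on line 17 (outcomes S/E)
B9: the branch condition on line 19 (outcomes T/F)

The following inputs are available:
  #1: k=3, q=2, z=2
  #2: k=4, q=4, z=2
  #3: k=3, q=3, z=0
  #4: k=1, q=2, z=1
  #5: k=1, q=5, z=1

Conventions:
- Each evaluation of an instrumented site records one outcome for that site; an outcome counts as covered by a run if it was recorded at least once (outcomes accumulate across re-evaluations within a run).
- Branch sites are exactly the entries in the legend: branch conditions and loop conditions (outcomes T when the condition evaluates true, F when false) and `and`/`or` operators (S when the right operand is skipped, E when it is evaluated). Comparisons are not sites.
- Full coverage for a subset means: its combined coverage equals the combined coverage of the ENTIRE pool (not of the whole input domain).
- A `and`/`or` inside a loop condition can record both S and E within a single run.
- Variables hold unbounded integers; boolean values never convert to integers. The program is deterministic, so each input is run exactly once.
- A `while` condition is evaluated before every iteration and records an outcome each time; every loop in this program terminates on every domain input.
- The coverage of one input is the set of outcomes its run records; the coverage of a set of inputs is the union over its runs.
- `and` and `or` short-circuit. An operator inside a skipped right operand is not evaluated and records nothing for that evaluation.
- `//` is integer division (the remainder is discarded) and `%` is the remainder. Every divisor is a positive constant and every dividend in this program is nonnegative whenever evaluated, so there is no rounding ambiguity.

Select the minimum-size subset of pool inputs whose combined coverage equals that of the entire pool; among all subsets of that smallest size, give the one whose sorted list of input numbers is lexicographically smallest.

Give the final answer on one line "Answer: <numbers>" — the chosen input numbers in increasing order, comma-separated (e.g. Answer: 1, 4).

#1 (k=3, q=2, z=2) -> B2->E, B1->F, B4->F, B6->F, B8->S, B7->T, B9->F; covered: B1=F, B2=E, B4=F, B6=F, B7=T, B8=S, B9=F
#2 (k=4, q=4, z=2) -> B2->E, B1->F, B4->F, B6->F, B8->E, B7->F; covered: B1=F, B2=E, B4=F, B6=F, B7=F, B8=E
#3 (k=3, q=3, z=0) -> B2->E, B1->F, B4->F, B6->F, B8->E, B7->T, B9->T; covered: B1=F, B2=E, B4=F, B6=F, B7=T, B8=E, B9=T
#4 (k=1, q=2, z=1) -> B2->E, B1->F, B4->F, B6->T; covered: B1=F, B2=E, B4=F, B6=T
#5 (k=1, q=5, z=1) -> B2->E, B1->T, B3->F, B2->S, B1->F, B4->F, B6->F, B8->E, B7->F; covered: B1=T, B1=F, B2=S, B2=E, B3=F, B4=F, B6=F, B7=F, B8=E
union over all inputs: B1=T, B1=F, B2=S, B2=E, B3=F, B4=F, B6=T, B6=F, B7=T, B7=F, B8=S, B8=E, B9=T, B9=F (14 outcomes)
checked all size-1 subsets: none covers 14 outcomes (max 9/14)
checked all size-2 subsets: none covers 14 outcomes (max 12/14)
checked all size-3 subsets: none covers 14 outcomes (max 13/14)
inputs {1, 3, 4, 5} (size 4) cover everything; no size-4 subset with a lexicographically smaller index list covers all 14

Answer: 1, 3, 4, 5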